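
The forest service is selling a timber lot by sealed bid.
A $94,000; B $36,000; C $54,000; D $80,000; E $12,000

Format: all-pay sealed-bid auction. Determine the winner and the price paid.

Sorting bids: 94,000 (A) > 80,000 (D) > 54,000 (C) > 36,000 (B) > 12,000 (E)
A wins with the top bid; all bids are sunk regardless.

A pays $94,000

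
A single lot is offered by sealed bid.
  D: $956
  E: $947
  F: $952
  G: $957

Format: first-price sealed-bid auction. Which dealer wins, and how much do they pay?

Rule: the highest bidder wins and pays their own bid.
Bids ranked: 957 (G) > 956 (D) > 952 (F) > 947 (E)
First-price: G pays what they bid, $957.

G pays $957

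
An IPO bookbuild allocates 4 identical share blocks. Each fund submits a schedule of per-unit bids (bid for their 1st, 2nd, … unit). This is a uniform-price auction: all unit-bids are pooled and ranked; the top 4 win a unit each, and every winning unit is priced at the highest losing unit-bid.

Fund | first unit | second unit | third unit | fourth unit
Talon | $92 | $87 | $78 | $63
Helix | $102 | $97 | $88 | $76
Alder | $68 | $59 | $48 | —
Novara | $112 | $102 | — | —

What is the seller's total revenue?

Merging the schedules and taking the best 4: 112 (Novara-1), 102 (Helix-1), 102 (Novara-2), 97 (Helix-2)
The (k+1)-th unit-bid is $92.
Allocation: Helix 2, Novara 2. Every unit priced at $92.
Revenue = 4 × 92 = $368.

Total revenue: $368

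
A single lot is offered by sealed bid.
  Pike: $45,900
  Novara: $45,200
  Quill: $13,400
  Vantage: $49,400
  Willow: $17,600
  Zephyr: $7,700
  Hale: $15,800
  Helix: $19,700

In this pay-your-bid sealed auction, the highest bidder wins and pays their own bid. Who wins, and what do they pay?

Rule: the highest bidder wins and pays their own bid.
Bids in order: 49,400 (Vantage) > 45,900 (Pike) > 45,200 (Novara) > 19,700 (Helix) > 17,600 (Willow) > 15,800 (Hale) > …
Vantage has the highest bid and pays exactly that: $49,400.

Vantage pays $49,400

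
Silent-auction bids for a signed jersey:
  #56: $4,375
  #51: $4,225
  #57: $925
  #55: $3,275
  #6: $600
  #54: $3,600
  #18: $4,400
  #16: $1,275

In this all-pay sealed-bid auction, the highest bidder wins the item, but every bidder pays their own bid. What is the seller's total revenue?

Sorting bids: 4,400 (#18) > 4,375 (#56) > 4,225 (#51) > 3,600 (#54) > 3,275 (#55) > 1,275 (#16) > …
Every bidder forfeits their bid regardless of winning.
Revenue = 4,375 + 4,225 + 925 + 3,275 + 600 + 3,600 + 4,400 + 1,275 = $22,675.

Total revenue: $22,675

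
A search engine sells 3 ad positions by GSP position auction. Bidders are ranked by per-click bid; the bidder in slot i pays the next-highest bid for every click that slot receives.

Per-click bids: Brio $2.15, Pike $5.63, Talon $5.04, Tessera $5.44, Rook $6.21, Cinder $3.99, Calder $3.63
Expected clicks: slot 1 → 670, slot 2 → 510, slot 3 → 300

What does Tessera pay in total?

Tessera pays $1512.00

Per-click bids in order: $6.21 (Rook) > $5.63 (Pike) > $5.44 (Tessera) > $5.04 (Talon) > …
Tessera holds slot 3 → pays next bid $5.04 × 300 clicks = $1512.00.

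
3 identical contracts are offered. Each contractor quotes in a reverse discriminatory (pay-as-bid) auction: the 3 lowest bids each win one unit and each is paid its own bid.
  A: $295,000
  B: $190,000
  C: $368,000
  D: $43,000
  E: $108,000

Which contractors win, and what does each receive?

Bids ranked low→high: 43,000 (D), 108,000 (E), 190,000 (B), 295,000 (A), 368,000 (C)
Lowest 3: D, E, B.
Each winner is paid its own bid: D $43,000, E $108,000, B $190,000.

D $43,000, E $108,000, B $190,000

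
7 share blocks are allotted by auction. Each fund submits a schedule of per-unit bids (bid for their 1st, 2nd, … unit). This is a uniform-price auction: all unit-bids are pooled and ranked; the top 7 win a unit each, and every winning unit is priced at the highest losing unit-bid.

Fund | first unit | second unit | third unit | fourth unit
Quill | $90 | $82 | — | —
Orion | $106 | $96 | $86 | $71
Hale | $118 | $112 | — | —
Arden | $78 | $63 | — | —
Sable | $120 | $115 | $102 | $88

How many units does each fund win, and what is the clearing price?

Merging the schedules and taking the best 7: 120 (Sable-1), 118 (Hale-1), 115 (Sable-2), 112 (Hale-2), 106 (Orion-1), 102 (Sable-3), 96 (Orion-2)
Highest rejected unit-bid = $90.
Allocation: Hale 2, Orion 2, Sable 3.

Hale 2, Orion 2, Sable 3; clearing price $90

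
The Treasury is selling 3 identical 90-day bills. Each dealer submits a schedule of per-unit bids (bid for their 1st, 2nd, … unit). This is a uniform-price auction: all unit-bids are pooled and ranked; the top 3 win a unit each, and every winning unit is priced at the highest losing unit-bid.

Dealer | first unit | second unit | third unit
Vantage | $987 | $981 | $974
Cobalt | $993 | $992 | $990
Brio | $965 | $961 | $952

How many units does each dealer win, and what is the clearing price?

Cobalt 3; clearing price $987

Merging the schedules and taking the best 3: 993 (Cobalt-1), 992 (Cobalt-2), 990 (Cobalt-3)
The (k+1)-th unit-bid is $987.
Allocation: Cobalt 3.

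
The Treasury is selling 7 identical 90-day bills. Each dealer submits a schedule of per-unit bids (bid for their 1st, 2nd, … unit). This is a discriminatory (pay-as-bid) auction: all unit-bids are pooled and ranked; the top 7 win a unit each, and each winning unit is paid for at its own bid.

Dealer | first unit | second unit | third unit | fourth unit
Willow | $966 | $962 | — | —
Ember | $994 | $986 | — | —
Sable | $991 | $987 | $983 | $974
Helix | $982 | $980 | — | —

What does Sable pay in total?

Sable pays $2,961

All unit-bids, highest first — top 7: 994 (Ember-1), 991 (Sable-1), 987 (Sable-2), 986 (Ember-2), 983 (Sable-3), 982 (Helix-1), 980 (Helix-2)
Next rejected bid: $974 (not a price — pay-as-bid).
Sable's winning unit-bids: 991 + 987 + 983 = $2,961.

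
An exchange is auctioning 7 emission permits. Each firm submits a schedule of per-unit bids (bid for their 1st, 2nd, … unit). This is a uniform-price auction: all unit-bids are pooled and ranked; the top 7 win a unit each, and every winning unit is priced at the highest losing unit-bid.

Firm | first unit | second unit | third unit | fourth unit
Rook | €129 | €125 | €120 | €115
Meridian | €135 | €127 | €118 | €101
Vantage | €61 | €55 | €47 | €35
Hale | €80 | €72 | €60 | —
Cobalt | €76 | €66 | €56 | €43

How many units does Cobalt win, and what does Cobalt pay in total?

Cobalt: 0 units, pays €0

Merging the schedules and taking the best 7: 135 (Meridian-1), 129 (Rook-1), 127 (Meridian-2), 125 (Rook-2), 120 (Rook-3), 118 (Meridian-3), 115 (Rook-4)
Highest rejected unit-bid = €101.
Cobalt wins 0 unit(s) at €101 each.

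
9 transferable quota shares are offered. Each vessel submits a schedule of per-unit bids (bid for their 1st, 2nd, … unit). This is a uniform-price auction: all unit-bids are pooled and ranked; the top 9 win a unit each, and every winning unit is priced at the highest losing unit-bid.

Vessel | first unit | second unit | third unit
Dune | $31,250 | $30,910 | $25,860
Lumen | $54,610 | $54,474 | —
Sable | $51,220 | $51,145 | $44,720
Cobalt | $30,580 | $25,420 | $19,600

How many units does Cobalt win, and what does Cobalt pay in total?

Pooled unit-bids ranked (top 9): 54,610 (Lumen-1), 54,474 (Lumen-2), 51,220 (Sable-1), 51,145 (Sable-2), 44,720 (Sable-3), 31,250 (Dune-1), 30,910 (Dune-2), 30,580 (Cobalt-1), 25,860 (Dune-3)
The (k+1)-th unit-bid is $25,420.
Cobalt wins 1 unit(s) at $25,420 each.

Cobalt: 1 unit, pays $25,420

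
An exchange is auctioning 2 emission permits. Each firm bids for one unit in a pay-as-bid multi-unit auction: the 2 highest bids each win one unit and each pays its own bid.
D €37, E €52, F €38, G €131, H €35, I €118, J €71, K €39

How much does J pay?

J pays €0

Sorting: 131 (G), 118 (I), 71 (J), 52 (E), …
Top 2: G, I.
J does not win → €0.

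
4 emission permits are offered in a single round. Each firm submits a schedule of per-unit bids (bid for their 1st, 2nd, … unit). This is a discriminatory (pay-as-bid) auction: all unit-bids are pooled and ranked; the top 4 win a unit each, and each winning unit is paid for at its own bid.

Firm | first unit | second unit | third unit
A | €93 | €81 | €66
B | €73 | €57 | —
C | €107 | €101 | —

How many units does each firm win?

Pooled unit-bids ranked (top 4): 107 (C-1), 101 (C-2), 93 (A-1), 81 (A-2)
Next rejected bid: €73 (not a price — pay-as-bid).
Allocation: A 2, C 2.

A 2, C 2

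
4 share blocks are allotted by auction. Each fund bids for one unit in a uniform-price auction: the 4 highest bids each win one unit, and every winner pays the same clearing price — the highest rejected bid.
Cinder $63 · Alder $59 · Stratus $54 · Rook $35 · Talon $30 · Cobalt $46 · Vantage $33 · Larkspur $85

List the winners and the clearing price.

Bids ranked high→low: 85 (Larkspur), 63 (Cinder), 59 (Alder), 54 (Stratus), 46 (Cobalt), 35 (Rook), …
The 4 highest are Larkspur, Cinder, Alder, Stratus.
First losing bid is Cobalt's $46, which sets the uniform price.

Larkspur, Cinder, Alder, Stratus; each pays $46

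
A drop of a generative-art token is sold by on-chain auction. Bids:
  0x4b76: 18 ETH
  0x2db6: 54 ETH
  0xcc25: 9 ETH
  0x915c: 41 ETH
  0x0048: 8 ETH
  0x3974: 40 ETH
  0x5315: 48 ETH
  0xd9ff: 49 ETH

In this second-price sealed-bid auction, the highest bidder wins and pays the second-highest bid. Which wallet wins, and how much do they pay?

Sorting bids: 54 (0x2db6) > 49 (0xd9ff) > 48 (0x5315) > 41 (0x915c) > 40 (0x3974) > 18 (0x4b76) > …
Second-price: 0x2db6 pays 0xd9ff's bid of 49 ETH.

0x2db6 pays 49 ETH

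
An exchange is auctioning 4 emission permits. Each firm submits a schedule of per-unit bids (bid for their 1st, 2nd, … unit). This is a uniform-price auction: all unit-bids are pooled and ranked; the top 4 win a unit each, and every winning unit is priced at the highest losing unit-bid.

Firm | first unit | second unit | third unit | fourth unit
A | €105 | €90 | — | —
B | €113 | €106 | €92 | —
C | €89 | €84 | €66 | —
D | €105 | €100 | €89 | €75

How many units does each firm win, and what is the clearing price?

A 1, B 2, D 1; clearing price €100

Merging the schedules and taking the best 4: 113 (B-1), 106 (B-2), 105 (A-1), 105 (D-1)
Highest rejected unit-bid = €100.
Allocation: A 1, B 2, D 1.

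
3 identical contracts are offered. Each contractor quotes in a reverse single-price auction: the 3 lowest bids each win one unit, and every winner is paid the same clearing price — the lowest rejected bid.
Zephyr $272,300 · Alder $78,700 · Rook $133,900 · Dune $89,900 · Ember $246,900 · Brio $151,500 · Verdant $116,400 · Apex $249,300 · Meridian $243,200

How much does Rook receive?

Rook is paid $0

Ordering the bids: 78,700 (Alder), 89,900 (Dune), 116,400 (Verdant), 133,900 (Rook), 151,500 (Brio), …
The 3 lowest are Alder, Dune, Verdant.
Clearing price = lowest rejected bid = $133,900.
Rook does not win → is paid $0.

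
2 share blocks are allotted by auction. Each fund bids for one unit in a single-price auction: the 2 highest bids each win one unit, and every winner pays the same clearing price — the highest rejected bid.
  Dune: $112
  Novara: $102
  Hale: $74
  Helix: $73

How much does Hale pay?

Hale pays $0

Sorting: 112 (Dune), 102 (Novara), 74 (Hale), 73 (Helix)
Top 2: Dune, Novara.
First losing bid is Hale's $74, which sets the uniform price.
Hale does not win → pays $0.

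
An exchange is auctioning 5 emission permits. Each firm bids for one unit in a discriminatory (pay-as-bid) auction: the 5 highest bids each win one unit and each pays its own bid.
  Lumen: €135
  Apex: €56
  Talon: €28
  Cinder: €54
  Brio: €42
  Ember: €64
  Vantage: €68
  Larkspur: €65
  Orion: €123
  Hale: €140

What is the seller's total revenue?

Sorting: 140 (Hale), 135 (Lumen), 123 (Orion), 68 (Vantage), 65 (Larkspur), 64 (Ember), 56 (Apex), …
Top 5: Hale, Lumen, Orion, Vantage, Larkspur.
Total revenue = 140 + 135 + 123 + 68 + 65 = €531.

Total revenue: €531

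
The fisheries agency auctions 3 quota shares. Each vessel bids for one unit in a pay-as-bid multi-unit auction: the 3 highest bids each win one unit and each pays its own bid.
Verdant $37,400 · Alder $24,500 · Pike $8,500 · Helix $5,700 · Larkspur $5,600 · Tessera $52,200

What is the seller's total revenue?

Total revenue: $114,100

Bids ranked high→low: 52,200 (Tessera), 37,400 (Verdant), 24,500 (Alder), 8,500 (Pike), 5,700 (Helix), …
Top 3: Tessera, Verdant, Alder.
Total revenue = 52,200 + 37,400 + 24,500 = $114,100.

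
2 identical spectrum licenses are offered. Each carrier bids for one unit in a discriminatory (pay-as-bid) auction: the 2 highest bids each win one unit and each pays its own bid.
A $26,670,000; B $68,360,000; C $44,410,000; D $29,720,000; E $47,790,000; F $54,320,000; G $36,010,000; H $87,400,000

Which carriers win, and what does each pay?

H $87,400,000, B $68,360,000

Sorting: 87,400,000 (H), 68,360,000 (B), 54,320,000 (F), 47,790,000 (E), …
Winners (2 units): H, B.
Each winner pays its own bid: H $87,400,000, B $68,360,000.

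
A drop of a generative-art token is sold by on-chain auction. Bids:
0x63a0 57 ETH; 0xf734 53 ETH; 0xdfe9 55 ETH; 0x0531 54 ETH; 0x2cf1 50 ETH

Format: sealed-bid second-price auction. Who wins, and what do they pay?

Bids ranked: 57 (0x63a0) > 55 (0xdfe9) > 54 (0x0531) > 53 (0xf734) > 50 (0x2cf1)
0x63a0 wins with the highest bid; price is set by the runner-up at 55 ETH.

0x63a0 pays 55 ETH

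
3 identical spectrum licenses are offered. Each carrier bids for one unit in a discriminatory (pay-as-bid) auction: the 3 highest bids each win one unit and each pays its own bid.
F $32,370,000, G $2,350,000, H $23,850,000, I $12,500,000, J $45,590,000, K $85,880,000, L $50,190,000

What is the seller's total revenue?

Total revenue: $181,660,000

Ordering the bids: 85,880,000 (K), 50,190,000 (L), 45,590,000 (J), 32,370,000 (F), 23,850,000 (H), …
Winners (3 units): K, L, J.
Total revenue = 85,880,000 + 50,190,000 + 45,590,000 = $181,660,000.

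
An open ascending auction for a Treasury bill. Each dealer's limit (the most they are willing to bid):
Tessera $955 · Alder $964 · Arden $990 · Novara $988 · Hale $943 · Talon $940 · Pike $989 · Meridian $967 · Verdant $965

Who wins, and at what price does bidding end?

Limits ranked: 990 (Arden) > 989 (Pike) > 988 (Novara) > 967 (Meridian) > 965 (Verdant) > 964 (Alder) > …
Pike is the last rival to drop out, at $989; Arden remains and wins at that price.

Arden wins at $989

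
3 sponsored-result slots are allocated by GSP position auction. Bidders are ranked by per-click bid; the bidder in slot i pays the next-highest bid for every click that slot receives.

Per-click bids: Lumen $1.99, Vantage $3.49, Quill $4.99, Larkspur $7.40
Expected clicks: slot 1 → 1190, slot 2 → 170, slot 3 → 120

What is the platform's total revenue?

Total revenue: $6770.20

Sorting advertisers: $7.40 (Larkspur) > $4.99 (Quill) > $3.49 (Vantage) > $1.99 (Lumen)
Slot 1: Larkspur pays $4.99 × 1190 = $5938.10
Slot 2: Quill pays $3.49 × 170 = $593.30
Slot 3: Vantage pays $1.99 × 120 = $238.80
Total = $6770.20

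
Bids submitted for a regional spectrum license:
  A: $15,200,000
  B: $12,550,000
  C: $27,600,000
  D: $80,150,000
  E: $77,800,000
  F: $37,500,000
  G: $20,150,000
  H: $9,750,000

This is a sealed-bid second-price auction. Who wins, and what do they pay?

D pays $77,800,000

Bids in order: 80,150,000 (D) > 77,800,000 (E) > 37,500,000 (F) > 27,600,000 (C) > 20,150,000 (G) > 15,200,000 (A) > …
D is highest; pays the second-highest bid, $77,800,000.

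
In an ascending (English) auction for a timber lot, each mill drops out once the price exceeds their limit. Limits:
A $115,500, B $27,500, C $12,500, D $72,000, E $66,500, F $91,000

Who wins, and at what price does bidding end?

A wins at $91,000

Sorting limits: 115,500 (A) > 91,000 (F) > 72,000 (D) > 66,500 (E) > 27,500 (B) > 12,500 (C)
Bidding ends when F exits at $91,000; A takes it.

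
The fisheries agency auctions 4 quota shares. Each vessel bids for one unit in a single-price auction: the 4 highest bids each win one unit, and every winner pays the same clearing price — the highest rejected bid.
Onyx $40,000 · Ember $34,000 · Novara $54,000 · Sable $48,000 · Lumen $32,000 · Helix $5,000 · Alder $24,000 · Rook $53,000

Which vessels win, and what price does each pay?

Novara, Rook, Sable, Onyx; each pays $34,000

Sorting: 54,000 (Novara), 53,000 (Rook), 48,000 (Sable), 40,000 (Onyx), 34,000 (Ember), 32,000 (Lumen), …
The 4 highest are Novara, Rook, Sable, Onyx.
First losing bid is Ember's $34,000, which sets the uniform price.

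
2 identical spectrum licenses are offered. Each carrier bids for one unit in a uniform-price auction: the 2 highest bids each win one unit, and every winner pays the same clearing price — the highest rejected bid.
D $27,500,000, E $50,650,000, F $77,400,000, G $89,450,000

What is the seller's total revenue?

Total revenue: $101,300,000

Bids ranked high→low: 89,450,000 (G), 77,400,000 (F), 50,650,000 (E), 27,500,000 (D)
Winners (2 units): G, F.
First losing bid is E's $50,650,000, which sets the uniform price.
Total revenue = 2 × $50,650,000 = $101,300,000.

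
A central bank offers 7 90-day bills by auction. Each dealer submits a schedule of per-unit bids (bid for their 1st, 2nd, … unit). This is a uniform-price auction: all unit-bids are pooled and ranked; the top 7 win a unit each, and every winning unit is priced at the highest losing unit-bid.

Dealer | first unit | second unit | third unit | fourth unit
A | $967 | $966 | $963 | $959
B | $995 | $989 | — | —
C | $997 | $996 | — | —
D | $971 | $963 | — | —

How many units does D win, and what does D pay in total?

D: 1 unit, pays $963

Pooled unit-bids ranked (top 7): 997 (C-1), 996 (C-2), 995 (B-1), 989 (B-2), 971 (D-1), 967 (A-1), 966 (A-2)
Highest rejected unit-bid = $963.
D wins 1 unit(s) at $963 each.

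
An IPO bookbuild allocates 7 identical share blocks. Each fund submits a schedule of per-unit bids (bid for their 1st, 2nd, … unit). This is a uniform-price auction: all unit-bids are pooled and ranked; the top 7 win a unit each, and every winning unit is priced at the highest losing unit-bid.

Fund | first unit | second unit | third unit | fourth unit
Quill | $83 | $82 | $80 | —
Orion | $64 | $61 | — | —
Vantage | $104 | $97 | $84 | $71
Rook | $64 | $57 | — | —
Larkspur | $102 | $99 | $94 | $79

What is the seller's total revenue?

Pooled unit-bids ranked (top 7): 104 (Vantage-1), 102 (Larkspur-1), 99 (Larkspur-2), 97 (Vantage-2), 94 (Larkspur-3), 84 (Vantage-3), 83 (Quill-1)
Highest rejected unit-bid = $82.
Allocation: Larkspur 3, Quill 1, Vantage 3. Every unit priced at $82.
Revenue = 7 × 82 = $574.

Total revenue: $574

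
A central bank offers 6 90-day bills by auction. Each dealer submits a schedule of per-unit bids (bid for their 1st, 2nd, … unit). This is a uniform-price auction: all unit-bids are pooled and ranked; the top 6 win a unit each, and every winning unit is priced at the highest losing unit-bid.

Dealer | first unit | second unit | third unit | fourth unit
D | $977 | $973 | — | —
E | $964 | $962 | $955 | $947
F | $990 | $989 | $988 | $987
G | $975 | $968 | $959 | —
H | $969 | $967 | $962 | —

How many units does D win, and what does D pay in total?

D: 1 unit, pays $973

All unit-bids, highest first — top 6: 990 (F-1), 989 (F-2), 988 (F-3), 987 (F-4), 977 (D-1), 975 (G-1)
The (k+1)-th unit-bid is $973.
D wins 1 unit(s) at $973 each.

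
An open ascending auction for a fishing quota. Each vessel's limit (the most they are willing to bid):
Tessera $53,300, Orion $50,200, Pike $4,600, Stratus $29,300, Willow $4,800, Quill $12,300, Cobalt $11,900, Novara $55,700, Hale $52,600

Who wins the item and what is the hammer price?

Novara wins at $53,300

Rule: the price rises until one bidder remains; the winner pays the price at which the last rival dropped out.
Limits ranked: 55,700 (Novara) > 53,300 (Tessera) > 52,600 (Hale) > 50,200 (Orion) > 29,300 (Stratus) > 12,300 (Quill) > …
Once the price passes $53,300, only Novara is left; the hammer falls at Tessera's limit of $53,300.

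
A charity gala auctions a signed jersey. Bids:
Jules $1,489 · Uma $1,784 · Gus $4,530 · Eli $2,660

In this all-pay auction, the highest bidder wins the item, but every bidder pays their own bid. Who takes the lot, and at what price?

Bids in order: 4,530 (Gus) > 2,660 (Eli) > 1,784 (Uma) > 1,489 (Jules)
Gus wins with the top bid; all bids are sunk regardless.

Gus pays $4,530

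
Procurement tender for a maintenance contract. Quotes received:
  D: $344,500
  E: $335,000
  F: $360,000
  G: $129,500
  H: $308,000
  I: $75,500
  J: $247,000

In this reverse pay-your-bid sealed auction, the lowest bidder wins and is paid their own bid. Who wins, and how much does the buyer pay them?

I is paid $75,500

Reverse pay-your-bid sealed auction: the lowest bidder wins and is paid their own bid.
Bids in order: 75,500 (I) < 129,500 (G) < 247,000 (J) < 308,000 (H) < 335,000 (E) < 344,500 (D) < …
First-price: I is paid what they bid, $75,500.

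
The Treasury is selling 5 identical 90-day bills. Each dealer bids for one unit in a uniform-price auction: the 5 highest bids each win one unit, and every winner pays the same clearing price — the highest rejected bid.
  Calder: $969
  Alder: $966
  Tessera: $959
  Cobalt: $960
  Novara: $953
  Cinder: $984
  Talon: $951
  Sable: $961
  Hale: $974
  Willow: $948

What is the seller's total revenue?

Sorting: 984 (Cinder), 974 (Hale), 969 (Calder), 966 (Alder), 961 (Sable), 960 (Cobalt), 959 (Tessera), …
Winners (5 units): Cinder, Hale, Calder, Alder, Sable.
First losing bid is Cobalt's $960, which sets the uniform price.
Total revenue = 5 × $960 = $4,800.

Total revenue: $4,800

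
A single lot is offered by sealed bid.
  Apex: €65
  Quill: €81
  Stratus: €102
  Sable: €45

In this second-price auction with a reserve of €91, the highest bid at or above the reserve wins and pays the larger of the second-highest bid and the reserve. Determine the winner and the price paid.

Stratus pays €91

Rule: the highest bid at or above the reserve wins and pays the larger of the second-highest bid and the reserve.
Sorting bids: 102 (Stratus) > 81 (Quill) > 65 (Apex) > 45 (Sable)
Highest eligible bid: Stratus at €102.
max(second-highest €81, reserve €91) = €91.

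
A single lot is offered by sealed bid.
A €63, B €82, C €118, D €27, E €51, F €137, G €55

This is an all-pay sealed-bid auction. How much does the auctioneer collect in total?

Total revenue: €533

All-pay sealed-bid auction: the highest bidder wins the item, but every bidder pays their own bid.
Bids in order: 137 (F) > 118 (C) > 82 (B) > 63 (A) > 55 (G) > 51 (E) > …
Every bidder forfeits their bid regardless of winning.
Revenue = 63 + 82 + 118 + 27 + 51 + 137 + 55 = €533.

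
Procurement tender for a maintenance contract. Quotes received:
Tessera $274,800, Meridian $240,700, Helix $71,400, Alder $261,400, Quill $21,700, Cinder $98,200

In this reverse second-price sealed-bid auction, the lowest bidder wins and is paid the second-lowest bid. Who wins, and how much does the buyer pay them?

Reverse second-price sealed-bid auction: the lowest bidder wins and is paid the second-lowest bid.
Sorting bids: 21,700 (Quill) < 71,400 (Helix) < 98,200 (Cinder) < 240,700 (Meridian) < 261,400 (Alder) < 274,800 (Tessera)
Quill wins with the lowest bid; price is set by the runner-up at $71,400.

Quill is paid $71,400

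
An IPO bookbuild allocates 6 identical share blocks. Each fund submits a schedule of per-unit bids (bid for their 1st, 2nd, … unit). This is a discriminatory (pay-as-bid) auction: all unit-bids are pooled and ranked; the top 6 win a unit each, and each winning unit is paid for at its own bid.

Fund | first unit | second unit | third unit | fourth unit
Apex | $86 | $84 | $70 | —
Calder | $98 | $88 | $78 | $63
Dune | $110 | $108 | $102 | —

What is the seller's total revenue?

All unit-bids, highest first — top 6: 110 (Dune-1), 108 (Dune-2), 102 (Dune-3), 98 (Calder-1), 88 (Calder-2), 86 (Apex-1)
Next rejected bid: $84 (not a price — pay-as-bid).
Each winning unit pays its own bid.
Revenue = 110 + 108 + 102 + 98 + 88 + 86 = $592.

Total revenue: $592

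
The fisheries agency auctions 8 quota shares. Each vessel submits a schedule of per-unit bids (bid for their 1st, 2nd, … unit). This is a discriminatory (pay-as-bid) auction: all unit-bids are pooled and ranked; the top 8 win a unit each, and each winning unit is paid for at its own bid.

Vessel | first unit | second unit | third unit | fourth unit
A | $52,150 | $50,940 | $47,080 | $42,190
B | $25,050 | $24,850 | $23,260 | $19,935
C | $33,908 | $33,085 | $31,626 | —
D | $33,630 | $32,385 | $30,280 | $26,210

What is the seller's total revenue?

Total revenue: $325,368

All unit-bids, highest first — top 8: 52,150 (A-1), 50,940 (A-2), 47,080 (A-3), 42,190 (A-4), 33,908 (C-1), 33,630 (D-1), 33,085 (C-2), 32,385 (D-2)
Next rejected bid: $31,626 (not a price — pay-as-bid).
Each winning unit pays its own bid.
Revenue = 52,150 + 50,940 + 47,080 + 42,190 + 33,908 + 33,630 + 33,085 + 32,385 = $325,368.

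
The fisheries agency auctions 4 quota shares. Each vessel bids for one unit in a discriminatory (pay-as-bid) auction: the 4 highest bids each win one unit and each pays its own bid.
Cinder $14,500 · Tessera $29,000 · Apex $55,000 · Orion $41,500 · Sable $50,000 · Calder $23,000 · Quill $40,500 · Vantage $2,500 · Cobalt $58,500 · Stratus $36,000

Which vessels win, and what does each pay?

Ordering the bids: 58,500 (Cobalt), 55,000 (Apex), 50,000 (Sable), 41,500 (Orion), 40,500 (Quill), 36,000 (Stratus), …
Top 4: Cobalt, Apex, Sable, Orion.
Each winner pays its own bid: Cobalt $58,500, Apex $55,000, Sable $50,000, Orion $41,500.

Cobalt $58,500, Apex $55,000, Sable $50,000, Orion $41,500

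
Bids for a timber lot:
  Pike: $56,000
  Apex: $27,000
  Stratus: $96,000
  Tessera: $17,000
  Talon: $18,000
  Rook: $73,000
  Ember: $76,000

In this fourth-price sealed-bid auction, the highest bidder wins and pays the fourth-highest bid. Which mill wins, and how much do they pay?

Stratus pays $56,000

Rule: the highest bidder wins and pays the fourth-highest bid.
Bids ranked: 96,000 (Stratus) > 76,000 (Ember) > 73,000 (Rook) > 56,000 (Pike) > 27,000 (Apex) > 18,000 (Talon) > …
Stratus wins; payment is bid #4 in the ranking = $56,000.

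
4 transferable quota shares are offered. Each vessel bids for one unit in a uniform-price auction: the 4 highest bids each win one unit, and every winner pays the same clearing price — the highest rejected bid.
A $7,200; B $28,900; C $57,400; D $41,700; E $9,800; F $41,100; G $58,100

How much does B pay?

Bids ranked high→low: 58,100 (G), 57,400 (C), 41,700 (D), 41,100 (F), 28,900 (B), 9,800 (E), …
The 4 highest are G, C, D, F.
First losing bid is B's $28,900, which sets the uniform price.
B does not win → pays $0.

B pays $0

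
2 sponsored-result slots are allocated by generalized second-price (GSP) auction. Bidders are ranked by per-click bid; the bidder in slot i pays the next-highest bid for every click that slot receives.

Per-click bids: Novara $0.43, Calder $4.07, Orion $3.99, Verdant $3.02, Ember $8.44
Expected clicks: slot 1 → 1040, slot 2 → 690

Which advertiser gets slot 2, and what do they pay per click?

Per-click bids in order: $8.44 (Ember) > $4.07 (Calder) > $3.99 (Orion) > …
Slot 2 goes to the second-ranked bidder, Calder, who pays the next bid down: $3.99/click.

Calder; $3.99 per click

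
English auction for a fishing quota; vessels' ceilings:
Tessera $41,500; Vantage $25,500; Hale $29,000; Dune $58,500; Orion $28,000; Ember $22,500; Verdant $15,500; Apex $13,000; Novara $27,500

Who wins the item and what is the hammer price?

Dune wins at $41,500

Sorting limits: 58,500 (Dune) > 41,500 (Tessera) > 29,000 (Hale) > 28,000 (Orion) > 27,500 (Novara) > 25,500 (Vantage) > …
Once the price passes $41,500, only Dune is left; the hammer falls at Tessera's limit of $41,500.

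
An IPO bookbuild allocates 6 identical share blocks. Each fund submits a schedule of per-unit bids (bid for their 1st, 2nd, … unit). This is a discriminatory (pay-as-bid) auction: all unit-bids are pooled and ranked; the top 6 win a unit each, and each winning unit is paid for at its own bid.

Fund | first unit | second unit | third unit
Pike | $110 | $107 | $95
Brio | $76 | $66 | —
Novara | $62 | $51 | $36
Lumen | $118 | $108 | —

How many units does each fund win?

Merging the schedules and taking the best 6: 118 (Lumen-1), 110 (Pike-1), 108 (Lumen-2), 107 (Pike-2), 95 (Pike-3), 76 (Brio-1)
Next rejected bid: $66 (not a price — pay-as-bid).
Allocation: Brio 1, Lumen 2, Pike 3.

Brio 1, Lumen 2, Pike 3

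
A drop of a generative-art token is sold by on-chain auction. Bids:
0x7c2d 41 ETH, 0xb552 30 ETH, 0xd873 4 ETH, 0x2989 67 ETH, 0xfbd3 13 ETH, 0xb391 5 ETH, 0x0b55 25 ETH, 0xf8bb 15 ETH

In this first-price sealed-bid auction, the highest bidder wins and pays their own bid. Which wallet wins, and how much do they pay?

First-price sealed-bid auction: the highest bidder wins and pays their own bid.
Sorting bids: 67 (0x2989) > 41 (0x7c2d) > 30 (0xb552) > 25 (0x0b55) > 15 (0xf8bb) > 13 (0xfbd3) > …
0x2989 has the highest bid and pays exactly that: 67 ETH.

0x2989 pays 67 ETH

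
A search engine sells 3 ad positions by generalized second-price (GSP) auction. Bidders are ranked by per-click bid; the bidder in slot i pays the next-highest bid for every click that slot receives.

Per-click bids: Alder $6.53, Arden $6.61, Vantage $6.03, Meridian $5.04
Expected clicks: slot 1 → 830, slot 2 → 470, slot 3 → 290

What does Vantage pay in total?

Ranked by bid: $6.61 (Arden) > $6.53 (Alder) > $6.03 (Vantage) > $5.04 (Meridian)
Vantage holds slot 3 → pays next bid $5.04 × 290 clicks = $1461.60.

Vantage pays $1461.60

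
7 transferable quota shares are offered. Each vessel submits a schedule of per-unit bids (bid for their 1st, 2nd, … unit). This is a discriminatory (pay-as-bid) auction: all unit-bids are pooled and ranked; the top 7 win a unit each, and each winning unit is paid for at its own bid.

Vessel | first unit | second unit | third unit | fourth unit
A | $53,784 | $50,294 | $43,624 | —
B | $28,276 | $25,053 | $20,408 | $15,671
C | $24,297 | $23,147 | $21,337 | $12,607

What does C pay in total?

C pays $47,444

Pooled unit-bids ranked (top 7): 53,784 (A-1), 50,294 (A-2), 43,624 (A-3), 28,276 (B-1), 25,053 (B-2), 24,297 (C-1), 23,147 (C-2)
Next rejected bid: $21,337 (not a price — pay-as-bid).
C's winning unit-bids: 24,297 + 23,147 = $47,444.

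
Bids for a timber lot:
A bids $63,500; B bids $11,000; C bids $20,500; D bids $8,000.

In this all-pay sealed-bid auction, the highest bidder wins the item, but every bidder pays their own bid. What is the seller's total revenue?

Total revenue: $103,000

Rule: the highest bidder wins the item, but every bidder pays their own bid.
Sorting bids: 63,500 (A) > 20,500 (C) > 11,000 (B) > 8,000 (D)
A wins with the top bid; all bids are sunk regardless.
Every bidder forfeits their bid regardless of winning.
Revenue = 63,500 + 11,000 + 20,500 + 8,000 = $103,000.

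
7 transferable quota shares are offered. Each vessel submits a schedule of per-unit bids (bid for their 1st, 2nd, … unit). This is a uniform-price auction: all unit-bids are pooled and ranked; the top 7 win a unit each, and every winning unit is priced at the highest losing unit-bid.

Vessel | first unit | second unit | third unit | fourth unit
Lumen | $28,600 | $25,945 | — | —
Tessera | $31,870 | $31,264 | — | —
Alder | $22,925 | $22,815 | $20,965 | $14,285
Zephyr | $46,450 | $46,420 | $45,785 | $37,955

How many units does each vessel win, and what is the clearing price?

Merging the schedules and taking the best 7: 46,450 (Zephyr-1), 46,420 (Zephyr-2), 45,785 (Zephyr-3), 37,955 (Zephyr-4), 31,870 (Tessera-1), 31,264 (Tessera-2), 28,600 (Lumen-1)
Highest rejected unit-bid = $25,945.
Allocation: Lumen 1, Tessera 2, Zephyr 4.

Lumen 1, Tessera 2, Zephyr 4; clearing price $25,945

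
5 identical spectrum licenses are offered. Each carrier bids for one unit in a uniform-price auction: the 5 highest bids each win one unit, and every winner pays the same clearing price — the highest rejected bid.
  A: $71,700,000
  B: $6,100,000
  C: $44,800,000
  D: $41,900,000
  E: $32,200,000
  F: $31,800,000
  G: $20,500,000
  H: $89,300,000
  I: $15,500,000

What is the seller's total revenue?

Total revenue: $159,000,000

Bids ranked high→low: 89,300,000 (H), 71,700,000 (A), 44,800,000 (C), 41,900,000 (D), 32,200,000 (E), 31,800,000 (F), 20,500,000 (G), …
Top 5: H, A, C, D, E.
Clearing price = highest rejected bid = $31,800,000.
Total revenue = 5 × $31,800,000 = $159,000,000.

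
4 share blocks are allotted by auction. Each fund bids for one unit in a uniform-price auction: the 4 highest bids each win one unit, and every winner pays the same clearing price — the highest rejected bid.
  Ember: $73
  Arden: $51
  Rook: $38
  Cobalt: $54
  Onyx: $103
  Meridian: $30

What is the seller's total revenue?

Sorting: 103 (Onyx), 73 (Ember), 54 (Cobalt), 51 (Arden), 38 (Rook), 30 (Meridian)
Winners (4 units): Onyx, Ember, Cobalt, Arden.
First losing bid is Rook's $38, which sets the uniform price.
Total revenue = 4 × $38 = $152.

Total revenue: $152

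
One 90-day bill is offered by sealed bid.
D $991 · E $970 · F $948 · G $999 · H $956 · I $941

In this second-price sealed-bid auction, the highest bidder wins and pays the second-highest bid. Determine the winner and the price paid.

G pays $991

Bids in order: 999 (G) > 991 (D) > 970 (E) > 956 (H) > 948 (F) > 941 (I)
G wins with the highest bid; price is set by the runner-up at $991.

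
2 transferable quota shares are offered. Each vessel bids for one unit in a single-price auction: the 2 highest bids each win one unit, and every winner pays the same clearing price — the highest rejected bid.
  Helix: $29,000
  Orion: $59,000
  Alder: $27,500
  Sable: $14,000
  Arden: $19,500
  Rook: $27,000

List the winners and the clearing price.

Bids ranked high→low: 59,000 (Orion), 29,000 (Helix), 27,500 (Alder), 27,000 (Rook), …
Winners (2 units): Orion, Helix.
Clearing price = highest rejected bid = $27,500.

Orion, Helix; each pays $27,500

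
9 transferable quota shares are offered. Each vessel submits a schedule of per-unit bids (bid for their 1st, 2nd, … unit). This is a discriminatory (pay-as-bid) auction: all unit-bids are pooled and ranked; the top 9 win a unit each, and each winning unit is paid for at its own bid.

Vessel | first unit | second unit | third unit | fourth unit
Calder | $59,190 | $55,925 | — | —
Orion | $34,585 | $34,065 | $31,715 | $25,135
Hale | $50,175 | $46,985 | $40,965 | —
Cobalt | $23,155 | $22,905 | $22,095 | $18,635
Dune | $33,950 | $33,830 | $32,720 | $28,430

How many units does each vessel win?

Calder 2, Dune 2, Hale 3, Orion 2

All unit-bids, highest first — top 9: 59,190 (Calder-1), 55,925 (Calder-2), 50,175 (Hale-1), 46,985 (Hale-2), 40,965 (Hale-3), 34,585 (Orion-1), 34,065 (Orion-2), 33,950 (Dune-1), 33,830 (Dune-2)
Next rejected bid: $32,720 (not a price — pay-as-bid).
Allocation: Calder 2, Dune 2, Hale 3, Orion 2.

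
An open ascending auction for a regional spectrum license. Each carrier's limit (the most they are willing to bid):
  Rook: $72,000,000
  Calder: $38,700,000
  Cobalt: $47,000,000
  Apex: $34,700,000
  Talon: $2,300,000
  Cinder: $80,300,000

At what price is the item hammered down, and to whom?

Cinder wins at $72,000,000

Open ascending-bid auction: the price rises until one bidder remains; the winner pays the price at which the last rival dropped out.
Sorting limits: 80,300,000 (Cinder) > 72,000,000 (Rook) > 47,000,000 (Cobalt) > 38,700,000 (Calder) > 34,700,000 (Apex) > 2,300,000 (Talon)
Once the price passes $72,000,000, only Cinder is left; the hammer falls at Rook's limit of $72,000,000.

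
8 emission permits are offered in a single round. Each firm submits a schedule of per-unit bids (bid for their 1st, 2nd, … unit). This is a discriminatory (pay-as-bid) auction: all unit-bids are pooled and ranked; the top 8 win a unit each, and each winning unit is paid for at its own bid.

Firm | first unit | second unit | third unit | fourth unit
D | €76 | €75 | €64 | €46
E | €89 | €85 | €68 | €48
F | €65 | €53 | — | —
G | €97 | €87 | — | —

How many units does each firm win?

D 2, E 3, F 1, G 2

Merging the schedules and taking the best 8: 97 (G-1), 89 (E-1), 87 (G-2), 85 (E-2), 76 (D-1), 75 (D-2), 68 (E-3), 65 (F-1)
Next rejected bid: €64 (not a price — pay-as-bid).
Allocation: D 2, E 3, F 1, G 2.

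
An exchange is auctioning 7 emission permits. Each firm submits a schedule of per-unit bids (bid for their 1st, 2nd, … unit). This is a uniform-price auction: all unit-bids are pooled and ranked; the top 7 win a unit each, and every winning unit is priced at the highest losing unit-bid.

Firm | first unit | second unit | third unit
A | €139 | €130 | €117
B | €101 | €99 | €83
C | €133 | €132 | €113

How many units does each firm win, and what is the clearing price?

A 3, B 1, C 3; clearing price €99

All unit-bids, highest first — top 7: 139 (A-1), 133 (C-1), 132 (C-2), 130 (A-2), 117 (A-3), 113 (C-3), 101 (B-1)
First bid not allocated: €99.
Allocation: A 3, B 1, C 3.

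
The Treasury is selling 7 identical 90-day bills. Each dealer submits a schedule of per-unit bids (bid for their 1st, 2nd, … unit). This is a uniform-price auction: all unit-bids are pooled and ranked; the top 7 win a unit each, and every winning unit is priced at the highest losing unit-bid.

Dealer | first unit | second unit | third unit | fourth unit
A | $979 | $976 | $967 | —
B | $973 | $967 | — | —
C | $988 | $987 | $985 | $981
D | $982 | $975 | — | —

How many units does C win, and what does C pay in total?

Pooled unit-bids ranked (top 7): 988 (C-1), 987 (C-2), 985 (C-3), 982 (D-1), 981 (C-4), 979 (A-1), 976 (A-2)
Highest rejected unit-bid = $975.
C wins 4 unit(s) at $975 each.

C: 4 units, pays $3,900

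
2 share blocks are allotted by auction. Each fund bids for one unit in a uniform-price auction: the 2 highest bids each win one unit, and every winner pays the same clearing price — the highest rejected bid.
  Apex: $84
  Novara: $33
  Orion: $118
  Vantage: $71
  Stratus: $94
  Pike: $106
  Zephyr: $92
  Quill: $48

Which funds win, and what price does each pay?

Orion, Pike; each pays $94

Sorting: 118 (Orion), 106 (Pike), 94 (Stratus), 92 (Zephyr), …
The 2 highest are Orion, Pike.
First losing bid is Stratus's $94, which sets the uniform price.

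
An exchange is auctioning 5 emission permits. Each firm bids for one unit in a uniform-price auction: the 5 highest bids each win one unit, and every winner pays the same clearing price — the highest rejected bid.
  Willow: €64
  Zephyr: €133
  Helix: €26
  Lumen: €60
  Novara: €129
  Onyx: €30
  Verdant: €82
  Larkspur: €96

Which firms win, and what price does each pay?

Zephyr, Novara, Larkspur, Verdant, Willow; each pays €60

Bids ranked high→low: 133 (Zephyr), 129 (Novara), 96 (Larkspur), 82 (Verdant), 64 (Willow), 60 (Lumen), 30 (Onyx), …
The 5 highest are Zephyr, Novara, Larkspur, Verdant, Willow.
First losing bid is Lumen's €60, which sets the uniform price.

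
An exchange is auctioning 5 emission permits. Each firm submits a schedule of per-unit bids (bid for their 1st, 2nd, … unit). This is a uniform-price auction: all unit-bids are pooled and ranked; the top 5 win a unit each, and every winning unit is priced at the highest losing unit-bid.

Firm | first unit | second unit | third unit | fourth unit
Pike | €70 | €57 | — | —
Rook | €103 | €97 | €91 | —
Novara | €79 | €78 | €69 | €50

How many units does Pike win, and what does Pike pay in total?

All unit-bids, highest first — top 5: 103 (Rook-1), 97 (Rook-2), 91 (Rook-3), 79 (Novara-1), 78 (Novara-2)
First bid not allocated: €70.
Pike wins 0 unit(s) at €70 each.

Pike: 0 units, pays €0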